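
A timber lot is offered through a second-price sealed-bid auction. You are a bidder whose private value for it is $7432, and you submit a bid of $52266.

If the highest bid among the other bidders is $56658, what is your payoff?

$0

Your bid $52266 is below the highest competing bid $56658, so you lose.
A losing bidder pays nothing and receives nothing: payoff = $0.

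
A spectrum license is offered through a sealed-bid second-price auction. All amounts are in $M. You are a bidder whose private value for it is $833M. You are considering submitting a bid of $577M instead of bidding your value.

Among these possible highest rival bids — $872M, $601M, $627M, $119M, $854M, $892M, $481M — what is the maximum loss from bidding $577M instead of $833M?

$872M: same outcome either way → loss $0M.
$601M: truthful gives $232M, deviation gives $0M → loss $232M.
$627M: truthful gives $206M, deviation gives $0M → loss $206M.
$119M: same outcome either way → loss $0M.
$854M: same outcome either way → loss $0M.
$892M: same outcome either way → loss $0M.
$481M: same outcome either way → loss $0M.
Maximum loss: $232M.

$232M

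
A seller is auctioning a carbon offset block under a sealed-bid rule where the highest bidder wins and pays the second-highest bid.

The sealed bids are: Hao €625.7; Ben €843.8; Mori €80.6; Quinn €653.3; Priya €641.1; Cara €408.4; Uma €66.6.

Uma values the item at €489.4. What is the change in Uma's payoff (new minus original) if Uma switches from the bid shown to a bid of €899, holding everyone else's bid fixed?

−€354.4

The highest bid among the other bidders is €843.8; Uma's bid doesn't change that.
Original bid €66.6: Uma is not highest (top rival bid is €843.8); payoff €0.
Alternative bid €899: Uma is highest, pays the top rival bid €843.8; payoff €489.4 − €843.8 = −€354.4.
Change in payoff = −€354.4 − (€0) = −€354.4.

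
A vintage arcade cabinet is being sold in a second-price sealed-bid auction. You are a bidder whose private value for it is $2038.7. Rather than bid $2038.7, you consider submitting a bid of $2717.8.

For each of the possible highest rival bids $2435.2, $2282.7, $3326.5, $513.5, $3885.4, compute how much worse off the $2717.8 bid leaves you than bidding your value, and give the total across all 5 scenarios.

$640.5

The deviation costs you only when the competing bid falls strictly between $2038.7 and $2717.8; elsewhere both bids give the same outcome.
$2435.2: truthful payoff $0, deviation payoff −$396.5 → loss $396.5.
$2282.7: truthful payoff $0, deviation payoff −$244 → loss $244.
$3326.5: outcomes coincide → loss $0.
$513.5: outcomes coincide → loss $0.
$3885.4: outcomes coincide → loss $0.
Total loss = $396.5 + $244 = $640.5.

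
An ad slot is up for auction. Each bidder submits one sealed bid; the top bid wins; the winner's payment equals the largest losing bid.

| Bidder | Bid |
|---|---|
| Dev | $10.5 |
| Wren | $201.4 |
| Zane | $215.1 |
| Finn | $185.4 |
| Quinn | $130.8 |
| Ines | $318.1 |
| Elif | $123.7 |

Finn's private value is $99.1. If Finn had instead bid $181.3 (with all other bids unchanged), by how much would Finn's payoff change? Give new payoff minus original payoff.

The highest bid among the other bidders is $318.1; Finn's bid doesn't change that.
Original bid $185.4: Finn is not highest (top rival bid is $318.1); payoff $0.
Alternative bid $181.3: Finn is not highest (top rival bid is $318.1); payoff $0.
Change in payoff = $0 − ($0) = $0.

$0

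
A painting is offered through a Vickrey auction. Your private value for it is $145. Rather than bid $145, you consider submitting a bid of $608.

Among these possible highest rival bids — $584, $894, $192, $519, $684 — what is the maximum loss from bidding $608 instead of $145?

$439

$584: truthful gives $0, deviation gives −$439 → loss $439.
$894: same outcome either way → loss $0.
$192: truthful gives $0, deviation gives −$47 → loss $47.
$519: truthful gives $0, deviation gives −$374 → loss $374.
$684: same outcome either way → loss $0.
Maximum loss: $439.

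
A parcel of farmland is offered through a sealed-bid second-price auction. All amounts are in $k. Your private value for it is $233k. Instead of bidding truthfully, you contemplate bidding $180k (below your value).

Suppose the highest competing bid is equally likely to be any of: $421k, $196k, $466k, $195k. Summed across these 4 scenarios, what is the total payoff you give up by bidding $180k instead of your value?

The deviation costs you only when the competing bid falls strictly between $180k and $233k; elsewhere both bids give the same outcome.
$421k: outcomes coincide → loss $0k.
$196k: truthful payoff $37k, deviation payoff $0k → loss $37k.
$466k: outcomes coincide → loss $0k.
$195k: truthful payoff $38k, deviation payoff $0k → loss $38k.
Total loss = $37k + $38k = $75k.
Because the price is fixed by the runner-up's bid, deviating from your value can only change a good outcome into a bad one — never the reverse.

$75k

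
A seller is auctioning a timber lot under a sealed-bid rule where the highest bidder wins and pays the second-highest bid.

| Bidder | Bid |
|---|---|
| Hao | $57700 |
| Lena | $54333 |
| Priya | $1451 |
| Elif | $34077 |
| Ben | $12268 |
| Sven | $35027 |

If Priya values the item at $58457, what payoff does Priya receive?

Highest bid: Hao at $57700, so Hao wins.
Second-highest bid: Lena at $54333 — that is the price the winner pays.
Priya did not win, so Priya pays nothing and receives nothing: payoff $0.

$0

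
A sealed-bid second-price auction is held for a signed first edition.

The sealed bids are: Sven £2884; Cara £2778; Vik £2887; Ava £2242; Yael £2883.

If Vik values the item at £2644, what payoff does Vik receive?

Highest bid: Vik at £2887, so Vik wins.
Second-highest bid: Sven at £2884 — that is the price the winner pays.
Vik's payoff = value − price = £2644 − £2884 = −£240.

−£240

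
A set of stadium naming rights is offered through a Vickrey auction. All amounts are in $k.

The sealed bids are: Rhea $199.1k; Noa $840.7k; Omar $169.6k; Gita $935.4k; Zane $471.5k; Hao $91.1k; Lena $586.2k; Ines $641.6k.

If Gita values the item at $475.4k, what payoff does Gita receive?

−$365.3k

Highest bid: Gita at $935.4k, so Gita wins.
Second-highest bid: Noa at $840.7k — that is the price the winner pays.
Gita's payoff = value − price = $475.4k − $840.7k = −$365.3k.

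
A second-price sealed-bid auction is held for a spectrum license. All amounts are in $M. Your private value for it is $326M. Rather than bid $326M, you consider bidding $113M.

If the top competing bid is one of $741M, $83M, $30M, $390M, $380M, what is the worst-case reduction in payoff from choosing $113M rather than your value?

$741M: same outcome either way → loss $0M.
$83M: same outcome either way → loss $0M.
$30M: same outcome either way → loss $0M.
$390M: same outcome either way → loss $0M.
$380M: same outcome either way → loss $0M.
Maximum loss: $0M.

$0M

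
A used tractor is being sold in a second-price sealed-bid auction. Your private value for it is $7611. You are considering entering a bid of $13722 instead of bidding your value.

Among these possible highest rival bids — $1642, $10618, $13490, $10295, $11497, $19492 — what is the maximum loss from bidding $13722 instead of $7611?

$5879

$1642: same outcome either way → loss $0.
$10618: truthful gives $0, deviation gives −$3007 → loss $3007.
$13490: truthful gives $0, deviation gives −$5879 → loss $5879.
$10295: truthful gives $0, deviation gives −$2684 → loss $2684.
$11497: truthful gives $0, deviation gives −$3886 → loss $3886.
$19492: same outcome either way → loss $0.
Maximum loss: $5879.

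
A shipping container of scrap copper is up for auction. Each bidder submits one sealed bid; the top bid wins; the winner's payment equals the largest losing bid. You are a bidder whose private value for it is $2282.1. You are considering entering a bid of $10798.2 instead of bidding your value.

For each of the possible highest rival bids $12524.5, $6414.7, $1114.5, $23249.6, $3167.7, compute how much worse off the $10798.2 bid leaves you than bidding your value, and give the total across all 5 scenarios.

$5018.2

The deviation costs you only when the competing bid falls strictly between $2282.1 and $10798.2; elsewhere both bids give the same outcome.
$12524.5: outcomes coincide → loss $0.
$6414.7: truthful payoff $0, deviation payoff −$4132.6 → loss $4132.6.
$1114.5: outcomes coincide → loss $0.
$23249.6: outcomes coincide → loss $0.
$3167.7: truthful payoff $0, deviation payoff −$885.6 → loss $885.6.
Total loss = $4132.6 + $885.6 = $5018.2.
In a second-price auction your bid sets only whether you win, not what you pay, so bidding your true value is weakly dominant.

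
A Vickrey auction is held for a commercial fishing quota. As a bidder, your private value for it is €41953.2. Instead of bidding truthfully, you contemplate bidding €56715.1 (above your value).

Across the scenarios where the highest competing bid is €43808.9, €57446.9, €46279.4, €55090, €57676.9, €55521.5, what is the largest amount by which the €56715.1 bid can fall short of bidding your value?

€13568.3

€43808.9: truthful gives €0, deviation gives −€1855.7 → loss €1855.7.
€57446.9: same outcome either way → loss €0.
€46279.4: truthful gives €0, deviation gives −€4326.2 → loss €4326.2.
€55090: truthful gives €0, deviation gives −€13136.8 → loss €13136.8.
€57676.9: same outcome either way → loss €0.
€55521.5: truthful gives €0, deviation gives −€13568.3 → loss €13568.3.
Maximum loss: €13568.3.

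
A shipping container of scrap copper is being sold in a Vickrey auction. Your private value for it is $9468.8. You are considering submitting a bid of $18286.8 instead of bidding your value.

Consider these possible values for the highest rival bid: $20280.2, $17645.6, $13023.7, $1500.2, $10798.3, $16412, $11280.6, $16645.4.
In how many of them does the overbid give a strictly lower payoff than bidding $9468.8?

6

The deviation hurts exactly when the highest competing bid lies strictly between $9468.8 and $18286.8 — overbidding then wins at a price above your value.
$20280.2: above both → same outcome either way.
$17645.6: inside the interval → strictly worse (loss $8176.8).
$13023.7: inside the interval → strictly worse (loss $3554.9).
$1500.2: below both → same outcome either way.
$10798.3: inside the interval → strictly worse (loss $1329.5).
$16412: inside the interval → strictly worse (loss $6943.2).
$11280.6: inside the interval → strictly worse (loss $1811.8).
$16645.4: inside the interval → strictly worse (loss $7176.6).
Count: 6.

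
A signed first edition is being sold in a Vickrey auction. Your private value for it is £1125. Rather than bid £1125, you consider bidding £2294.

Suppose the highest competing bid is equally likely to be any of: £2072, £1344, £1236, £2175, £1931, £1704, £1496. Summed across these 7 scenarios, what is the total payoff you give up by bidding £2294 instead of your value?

£4083

The deviation costs you only when the competing bid falls strictly between £1125 and £2294; elsewhere both bids give the same outcome.
£2072: truthful payoff £0, deviation payoff −£947 → loss £947.
£1344: truthful payoff £0, deviation payoff −£219 → loss £219.
£1236: truthful payoff £0, deviation payoff −£111 → loss £111.
£2175: truthful payoff £0, deviation payoff −£1050 → loss £1050.
£1931: truthful payoff £0, deviation payoff −£806 → loss £806.
£1704: truthful payoff £0, deviation payoff −£579 → loss £579.
£1496: truthful payoff £0, deviation payoff −£371 → loss £371.
Total loss = £947 + £219 + £111 + £1050 + £806 + £579 + £371 = £4083.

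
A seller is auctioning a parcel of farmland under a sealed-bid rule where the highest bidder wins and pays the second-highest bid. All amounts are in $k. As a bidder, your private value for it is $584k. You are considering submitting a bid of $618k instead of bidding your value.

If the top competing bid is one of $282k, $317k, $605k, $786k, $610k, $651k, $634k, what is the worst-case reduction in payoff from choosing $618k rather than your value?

$282k: same outcome either way → loss $0k.
$317k: same outcome either way → loss $0k.
$605k: truthful gives $0k, deviation gives −$21k → loss $21k.
$786k: same outcome either way → loss $0k.
$610k: truthful gives $0k, deviation gives −$26k → loss $26k.
$651k: same outcome either way → loss $0k.
$634k: same outcome either way → loss $0k.
Maximum loss: $26k.

$26k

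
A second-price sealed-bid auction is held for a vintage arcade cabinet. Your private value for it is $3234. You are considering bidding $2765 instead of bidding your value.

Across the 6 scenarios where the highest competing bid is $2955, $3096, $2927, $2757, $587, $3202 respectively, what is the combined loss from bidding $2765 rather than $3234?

$756

The deviation costs you only when the competing bid falls strictly between $2765 and $3234; elsewhere both bids give the same outcome.
$2955: truthful payoff $279, deviation payoff $0 → loss $279.
$3096: truthful payoff $138, deviation payoff $0 → loss $138.
$2927: truthful payoff $307, deviation payoff $0 → loss $307.
$2757: outcomes coincide → loss $0.
$587: outcomes coincide → loss $0.
$3202: truthful payoff $32, deviation payoff $0 → loss $32.
Total loss = $279 + $138 + $307 + $32 = $756.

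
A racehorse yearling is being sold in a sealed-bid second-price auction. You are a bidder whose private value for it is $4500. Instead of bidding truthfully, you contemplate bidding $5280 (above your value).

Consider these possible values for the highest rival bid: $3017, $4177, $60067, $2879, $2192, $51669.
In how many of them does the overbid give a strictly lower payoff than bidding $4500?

0

The deviation hurts exactly when the highest competing bid lies strictly between $4500 and $5280 — overbidding then wins at a price above your value.
$3017: below both → same outcome either way.
$4177: below both → same outcome either way.
$60067: above both → same outcome either way.
$2879: below both → same outcome either way.
$2192: below both → same outcome either way.
$51669: above both → same outcome either way.
Count: 0.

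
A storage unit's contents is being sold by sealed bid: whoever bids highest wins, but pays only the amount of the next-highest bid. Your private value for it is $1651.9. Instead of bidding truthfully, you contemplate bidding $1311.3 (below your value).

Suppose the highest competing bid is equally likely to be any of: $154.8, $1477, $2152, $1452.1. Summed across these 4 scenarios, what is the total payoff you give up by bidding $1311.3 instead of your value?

The deviation costs you only when the competing bid falls strictly between $1311.3 and $1651.9; elsewhere both bids give the same outcome.
$154.8: outcomes coincide → loss $0.
$1477: truthful payoff $174.9, deviation payoff $0 → loss $174.9.
$2152: outcomes coincide → loss $0.
$1452.1: truthful payoff $199.8, deviation payoff $0 → loss $199.8.
Total loss = $174.9 + $199.8 = $374.7.
Truthful bidding weakly dominates here: raising your bid can only win items priced above your value, and lowering it can only forfeit items priced below.

$374.7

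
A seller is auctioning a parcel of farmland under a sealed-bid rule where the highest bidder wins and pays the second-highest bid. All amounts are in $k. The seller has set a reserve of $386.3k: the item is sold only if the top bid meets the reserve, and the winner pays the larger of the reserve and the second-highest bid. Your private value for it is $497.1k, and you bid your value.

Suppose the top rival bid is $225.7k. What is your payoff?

Your bid $497.1k is the highest and exceeds the reserve.
Price = max(second-highest bid, reserve) = max($225.7k, $386.3k) = $386.3k.
Payoff = $497.1k − $386.3k = $110.8k.

$110.8k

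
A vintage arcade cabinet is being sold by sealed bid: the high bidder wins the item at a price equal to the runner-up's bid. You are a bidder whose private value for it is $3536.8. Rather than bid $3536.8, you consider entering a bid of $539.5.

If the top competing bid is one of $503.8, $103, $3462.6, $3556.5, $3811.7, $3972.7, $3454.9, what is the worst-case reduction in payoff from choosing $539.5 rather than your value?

$81.9

$503.8: same outcome either way → loss $0.
$103: same outcome either way → loss $0.
$3462.6: truthful gives $74.2, deviation gives $0 → loss $74.2.
$3556.5: same outcome either way → loss $0.
$3811.7: same outcome either way → loss $0.
$3972.7: same outcome either way → loss $0.
$3454.9: truthful gives $81.9, deviation gives $0 → loss $81.9.
Maximum loss: $81.9.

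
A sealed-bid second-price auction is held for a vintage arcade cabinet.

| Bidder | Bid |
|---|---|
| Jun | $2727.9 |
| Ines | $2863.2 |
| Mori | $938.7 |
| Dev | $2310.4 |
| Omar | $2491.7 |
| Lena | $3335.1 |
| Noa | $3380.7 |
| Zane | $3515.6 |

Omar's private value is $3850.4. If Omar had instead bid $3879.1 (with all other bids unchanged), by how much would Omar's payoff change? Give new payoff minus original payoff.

The highest bid among the other bidders is $3515.6; Omar's bid doesn't change that.
Original bid $2491.7: Omar is not highest (top rival bid is $3515.6); payoff $0.
Alternative bid $3879.1: Omar is highest, pays the top rival bid $3515.6; payoff $3850.4 − $3515.6 = $334.8.
Change in payoff = $334.8 − ($0) = $334.8.

$334.8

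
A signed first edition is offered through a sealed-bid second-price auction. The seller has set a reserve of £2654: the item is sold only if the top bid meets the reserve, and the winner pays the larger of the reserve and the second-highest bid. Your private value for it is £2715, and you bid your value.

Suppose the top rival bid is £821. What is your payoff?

Your bid £2715 is the highest and exceeds the reserve.
Price = max(second-highest bid, reserve) = max(£821, £2654) = £2654.
Payoff = £2715 − £2654 = £61.

£61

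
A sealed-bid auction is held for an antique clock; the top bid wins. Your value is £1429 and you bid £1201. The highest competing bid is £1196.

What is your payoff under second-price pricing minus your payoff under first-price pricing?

£5

You have the highest bid, so you win under either rule.
Second-price: pay £1196 → payoff £233.
First-price: pay your own bid £1201 → payoff £228.
Difference = £233 − (£228) = £5.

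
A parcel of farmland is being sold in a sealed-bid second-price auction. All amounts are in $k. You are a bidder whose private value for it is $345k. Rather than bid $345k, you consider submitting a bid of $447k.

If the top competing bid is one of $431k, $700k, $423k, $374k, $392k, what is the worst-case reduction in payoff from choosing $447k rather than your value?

$86k

$431k: truthful gives $0k, deviation gives −$86k → loss $86k.
$700k: same outcome either way → loss $0k.
$423k: truthful gives $0k, deviation gives −$78k → loss $78k.
$374k: truthful gives $0k, deviation gives −$29k → loss $29k.
$392k: truthful gives $0k, deviation gives −$47k → loss $47k.
Maximum loss: $86k.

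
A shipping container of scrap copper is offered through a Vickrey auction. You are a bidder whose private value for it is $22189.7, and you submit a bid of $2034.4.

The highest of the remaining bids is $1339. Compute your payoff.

$20850.7

Your bid $2034.4 exceeds the highest competing bid $1339, so you win.
In a second-price auction the winner pays the second-highest bid, $1339.
Payoff = value − price = $22189.7 − $1339 = $20850.7.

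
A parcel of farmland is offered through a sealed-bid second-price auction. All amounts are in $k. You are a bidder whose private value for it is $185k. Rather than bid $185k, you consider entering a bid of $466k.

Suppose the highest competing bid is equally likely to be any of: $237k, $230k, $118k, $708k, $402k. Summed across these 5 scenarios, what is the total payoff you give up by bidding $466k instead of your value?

$314k

The deviation costs you only when the competing bid falls strictly between $185k and $466k; elsewhere both bids give the same outcome.
$237k: truthful payoff $0k, deviation payoff −$52k → loss $52k.
$230k: truthful payoff $0k, deviation payoff −$45k → loss $45k.
$118k: outcomes coincide → loss $0k.
$708k: outcomes coincide → loss $0k.
$402k: truthful payoff $0k, deviation payoff −$217k → loss $217k.
Total loss = $52k + $45k + $217k = $314k.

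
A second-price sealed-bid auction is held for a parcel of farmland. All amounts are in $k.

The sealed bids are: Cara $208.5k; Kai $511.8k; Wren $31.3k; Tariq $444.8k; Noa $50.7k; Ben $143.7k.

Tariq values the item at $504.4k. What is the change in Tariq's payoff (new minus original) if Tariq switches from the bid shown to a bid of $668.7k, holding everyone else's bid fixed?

−$7.4k

The highest bid among the other bidders is $511.8k; Tariq's bid doesn't change that.
Original bid $444.8k: Tariq is not highest (top rival bid is $511.8k); payoff $0k.
Alternative bid $668.7k: Tariq is highest, pays the top rival bid $511.8k; payoff $504.4k − $511.8k = −$7.4k.
Change in payoff = −$7.4k − ($0k) = −$7.4k.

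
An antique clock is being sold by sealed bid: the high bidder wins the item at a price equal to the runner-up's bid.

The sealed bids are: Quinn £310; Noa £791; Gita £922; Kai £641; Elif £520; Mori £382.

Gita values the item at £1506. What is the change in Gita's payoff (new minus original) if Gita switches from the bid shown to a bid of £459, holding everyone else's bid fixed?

The highest bid among the other bidders is £791; Gita's bid doesn't change that.
Original bid £922: Gita is highest, pays the top rival bid £791; payoff £1506 − £791 = £715.
Alternative bid £459: Gita is not highest (top rival bid is £791); payoff £0.
Change in payoff = £0 − (£715) = −£715.

−£715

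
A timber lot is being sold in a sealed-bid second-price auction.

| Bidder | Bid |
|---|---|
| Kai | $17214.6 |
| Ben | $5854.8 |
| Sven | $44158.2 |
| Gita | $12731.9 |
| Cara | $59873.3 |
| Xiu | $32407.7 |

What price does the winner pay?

$44158.2

Highest bid: Cara at $59873.3, so Cara wins.
Second-highest bid: Sven at $44158.2 — that is the price the winner pays.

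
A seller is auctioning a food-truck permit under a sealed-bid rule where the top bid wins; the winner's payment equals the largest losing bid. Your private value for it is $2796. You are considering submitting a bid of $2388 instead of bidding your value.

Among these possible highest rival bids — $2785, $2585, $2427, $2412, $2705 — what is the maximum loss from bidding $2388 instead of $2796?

$384

$2785: truthful gives $11, deviation gives $0 → loss $11.
$2585: truthful gives $211, deviation gives $0 → loss $211.
$2427: truthful gives $369, deviation gives $0 → loss $369.
$2412: truthful gives $384, deviation gives $0 → loss $384.
$2705: truthful gives $91, deviation gives $0 → loss $91.
Maximum loss: $384.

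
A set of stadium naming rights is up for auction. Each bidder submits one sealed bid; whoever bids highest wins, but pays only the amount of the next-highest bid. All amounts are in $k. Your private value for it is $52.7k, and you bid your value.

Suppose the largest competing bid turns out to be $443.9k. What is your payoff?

$0k

Your bid $52.7k is below the highest competing bid $443.9k, so you lose.
A losing bidder pays nothing and receives nothing: payoff = $0k.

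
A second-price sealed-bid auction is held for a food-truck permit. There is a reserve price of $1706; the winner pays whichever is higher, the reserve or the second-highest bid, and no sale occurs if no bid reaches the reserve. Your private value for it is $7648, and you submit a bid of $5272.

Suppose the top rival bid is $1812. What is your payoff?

Your bid $5272 is the highest and exceeds the reserve.
Price = max(second-highest bid, reserve) = max($1812, $1706) = $1812.
Payoff = $7648 − $1812 = $5836.

$5836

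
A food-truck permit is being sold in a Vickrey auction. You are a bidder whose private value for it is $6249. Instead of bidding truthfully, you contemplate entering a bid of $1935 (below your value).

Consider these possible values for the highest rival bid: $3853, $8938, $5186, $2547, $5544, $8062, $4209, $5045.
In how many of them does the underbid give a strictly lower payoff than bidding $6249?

The deviation hurts exactly when the highest competing bid lies strictly between $1935 and $6249 — underbidding then forfeits a profitable win.
$3853: inside the interval → strictly worse (loss $2396).
$8938: above both → same outcome either way.
$5186: inside the interval → strictly worse (loss $1063).
$2547: inside the interval → strictly worse (loss $3702).
$5544: inside the interval → strictly worse (loss $705).
$8062: above both → same outcome either way.
$4209: inside the interval → strictly worse (loss $2040).
$5045: inside the interval → strictly worse (loss $1204).
Count: 6.

6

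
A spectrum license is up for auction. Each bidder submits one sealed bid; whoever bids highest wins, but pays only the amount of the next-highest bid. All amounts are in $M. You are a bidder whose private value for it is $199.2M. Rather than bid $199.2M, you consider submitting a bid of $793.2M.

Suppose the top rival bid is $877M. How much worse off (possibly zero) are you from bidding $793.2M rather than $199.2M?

Bidding your value $199.2M: you lose (since $199.2M < $877M). Payoff $0M.
Bidding $793.2M: you lose. Payoff $0M.
Difference = $0M − $0M = $0M; both bids lead to the same outcome because the competing bid is above both your value and your alternative bid.
Because the price is fixed by the runner-up's bid, deviating from your value can only change a good outcome into a bad one — never the reverse.

$0M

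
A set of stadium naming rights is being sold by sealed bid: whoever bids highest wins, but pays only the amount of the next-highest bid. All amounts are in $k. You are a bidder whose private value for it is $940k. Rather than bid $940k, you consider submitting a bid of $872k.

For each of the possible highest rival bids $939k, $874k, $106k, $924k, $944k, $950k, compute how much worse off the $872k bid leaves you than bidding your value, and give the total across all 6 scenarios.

$83k

The deviation costs you only when the competing bid falls strictly between $872k and $940k; elsewhere both bids give the same outcome.
$939k: truthful payoff $1k, deviation payoff $0k → loss $1k.
$874k: truthful payoff $66k, deviation payoff $0k → loss $66k.
$106k: outcomes coincide → loss $0k.
$924k: truthful payoff $16k, deviation payoff $0k → loss $16k.
$944k: outcomes coincide → loss $0k.
$950k: outcomes coincide → loss $0k.
Total loss = $1k + $66k + $16k = $83k.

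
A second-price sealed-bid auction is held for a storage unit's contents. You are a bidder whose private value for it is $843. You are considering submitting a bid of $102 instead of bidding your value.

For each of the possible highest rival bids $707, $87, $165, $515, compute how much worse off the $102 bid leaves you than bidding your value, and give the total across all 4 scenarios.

The deviation costs you only when the competing bid falls strictly between $102 and $843; elsewhere both bids give the same outcome.
$707: truthful payoff $136, deviation payoff $0 → loss $136.
$87: outcomes coincide → loss $0.
$165: truthful payoff $678, deviation payoff $0 → loss $678.
$515: truthful payoff $328, deviation payoff $0 → loss $328.
Total loss = $136 + $678 + $328 = $1142.

$1142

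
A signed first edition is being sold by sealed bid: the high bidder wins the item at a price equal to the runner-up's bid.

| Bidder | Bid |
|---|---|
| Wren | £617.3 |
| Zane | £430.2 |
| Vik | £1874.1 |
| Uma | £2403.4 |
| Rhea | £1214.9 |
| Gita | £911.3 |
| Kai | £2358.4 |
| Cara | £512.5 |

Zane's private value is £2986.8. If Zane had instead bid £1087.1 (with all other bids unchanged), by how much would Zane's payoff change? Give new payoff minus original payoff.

£0

The highest bid among the other bidders is £2403.4; Zane's bid doesn't change that.
Original bid £430.2: Zane is not highest (top rival bid is £2403.4); payoff £0.
Alternative bid £1087.1: Zane is not highest (top rival bid is £2403.4); payoff £0.
Change in payoff = £0 − (£0) = £0.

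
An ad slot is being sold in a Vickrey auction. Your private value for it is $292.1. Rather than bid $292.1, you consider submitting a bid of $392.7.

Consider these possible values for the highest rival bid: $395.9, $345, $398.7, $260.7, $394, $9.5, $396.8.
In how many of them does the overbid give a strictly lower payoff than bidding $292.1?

1

The deviation hurts exactly when the highest competing bid lies strictly between $292.1 and $392.7 — overbidding then wins at a price above your value.
$395.9: above both → same outcome either way.
$345: inside the interval → strictly worse (loss $52.9).
$398.7: above both → same outcome either way.
$260.7: below both → same outcome either way.
$394: above both → same outcome either way.
$9.5: below both → same outcome either way.
$396.8: above both → same outcome either way.
Count: 1.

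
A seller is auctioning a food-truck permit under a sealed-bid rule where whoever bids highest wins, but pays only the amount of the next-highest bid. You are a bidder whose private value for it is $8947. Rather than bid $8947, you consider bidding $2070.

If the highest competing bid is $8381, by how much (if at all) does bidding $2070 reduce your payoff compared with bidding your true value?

$566

Bidding your value $8947: you win (since $8947 > $8381) and pay $8381. Payoff $566.
Bidding $2070: you lose. Payoff $0.
The competing bid $8381 lies between your shaded bid and your value, so underbidding forfeits an item you could have won at a profitable price.
Loss from deviating = $566 − ($0) = $566.
In a second-price auction your bid sets only whether you win, not what you pay, so bidding your true value is weakly dominant.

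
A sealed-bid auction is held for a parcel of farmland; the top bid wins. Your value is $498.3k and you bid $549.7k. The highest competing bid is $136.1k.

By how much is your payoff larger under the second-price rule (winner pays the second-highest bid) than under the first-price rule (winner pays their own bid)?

$413.6k

You have the highest bid, so you win under either rule.
Second-price: pay $136.1k → payoff $362.2k.
First-price: pay your own bid $549.7k → payoff −$51.4k.
Difference = $362.2k − (−$51.4k) = $413.6k.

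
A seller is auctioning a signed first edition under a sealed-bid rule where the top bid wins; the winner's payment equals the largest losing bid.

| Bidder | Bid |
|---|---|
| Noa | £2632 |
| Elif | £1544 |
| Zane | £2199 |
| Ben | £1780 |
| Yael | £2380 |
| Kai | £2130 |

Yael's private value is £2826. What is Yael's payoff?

£0

Highest bid: Noa at £2632, so Noa wins.
Second-highest bid: Yael at £2380 — that is the price the winner pays.
Yael did not win, so Yael pays nothing and receives nothing: payoff £0.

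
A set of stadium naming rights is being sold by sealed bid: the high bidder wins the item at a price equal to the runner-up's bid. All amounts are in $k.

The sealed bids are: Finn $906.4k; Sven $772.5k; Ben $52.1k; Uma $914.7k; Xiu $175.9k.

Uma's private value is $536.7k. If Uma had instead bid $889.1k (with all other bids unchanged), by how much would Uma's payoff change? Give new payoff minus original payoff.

The highest bid among the other bidders is $906.4k; Uma's bid doesn't change that.
Original bid $914.7k: Uma is highest, pays the top rival bid $906.4k; payoff $536.7k − $906.4k = −$369.7k.
Alternative bid $889.1k: Uma is not highest (top rival bid is $906.4k); payoff $0k.
Change in payoff = $0k − (−$369.7k) = $369.7k.

$369.7k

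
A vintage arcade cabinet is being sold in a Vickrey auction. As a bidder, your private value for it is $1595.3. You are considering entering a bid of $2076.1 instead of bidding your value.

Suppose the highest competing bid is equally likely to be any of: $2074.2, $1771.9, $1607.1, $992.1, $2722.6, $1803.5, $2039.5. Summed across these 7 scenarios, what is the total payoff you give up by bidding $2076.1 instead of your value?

The deviation costs you only when the competing bid falls strictly between $1595.3 and $2076.1; elsewhere both bids give the same outcome.
$2074.2: truthful payoff $0, deviation payoff −$478.9 → loss $478.9.
$1771.9: truthful payoff $0, deviation payoff −$176.6 → loss $176.6.
$1607.1: truthful payoff $0, deviation payoff −$11.8 → loss $11.8.
$992.1: outcomes coincide → loss $0.
$2722.6: outcomes coincide → loss $0.
$1803.5: truthful payoff $0, deviation payoff −$208.2 → loss $208.2.
$2039.5: truthful payoff $0, deviation payoff −$444.2 → loss $444.2.
Total loss = $478.9 + $176.6 + $11.8 + $208.2 + $444.2 = $1319.7.

$1319.7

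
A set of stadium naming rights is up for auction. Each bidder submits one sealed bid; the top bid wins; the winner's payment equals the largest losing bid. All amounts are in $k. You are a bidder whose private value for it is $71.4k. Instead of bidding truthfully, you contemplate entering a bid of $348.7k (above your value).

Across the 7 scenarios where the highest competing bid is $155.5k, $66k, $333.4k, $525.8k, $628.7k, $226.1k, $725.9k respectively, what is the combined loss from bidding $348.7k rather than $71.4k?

$500.8k

The deviation costs you only when the competing bid falls strictly between $71.4k and $348.7k; elsewhere both bids give the same outcome.
$155.5k: truthful payoff $0k, deviation payoff −$84.1k → loss $84.1k.
$66k: outcomes coincide → loss $0k.
$333.4k: truthful payoff $0k, deviation payoff −$262k → loss $262k.
$525.8k: outcomes coincide → loss $0k.
$628.7k: outcomes coincide → loss $0k.
$226.1k: truthful payoff $0k, deviation payoff −$154.7k → loss $154.7k.
$725.9k: outcomes coincide → loss $0k.
Total loss = $84.1k + $262k + $154.7k = $500.8k.
Truthful bidding weakly dominates here: raising your bid can only win items priced above your value, and lowering it can only forfeit items priced below.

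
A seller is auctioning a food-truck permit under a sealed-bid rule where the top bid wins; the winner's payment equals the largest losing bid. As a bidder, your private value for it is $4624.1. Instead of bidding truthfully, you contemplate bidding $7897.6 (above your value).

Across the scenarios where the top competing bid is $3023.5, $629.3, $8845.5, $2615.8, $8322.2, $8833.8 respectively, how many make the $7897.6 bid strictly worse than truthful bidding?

0

The deviation hurts exactly when the highest competing bid lies strictly between $4624.1 and $7897.6 — overbidding then wins at a price above your value.
$3023.5: below both → same outcome either way.
$629.3: below both → same outcome either way.
$8845.5: above both → same outcome either way.
$2615.8: below both → same outcome either way.
$8322.2: above both → same outcome either way.
$8833.8: above both → same outcome either way.
Count: 0.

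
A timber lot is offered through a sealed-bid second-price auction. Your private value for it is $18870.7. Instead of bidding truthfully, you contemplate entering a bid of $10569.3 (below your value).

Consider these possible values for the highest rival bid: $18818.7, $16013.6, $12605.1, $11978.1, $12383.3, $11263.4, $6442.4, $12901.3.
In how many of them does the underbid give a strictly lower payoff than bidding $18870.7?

7

The deviation hurts exactly when the highest competing bid lies strictly between $10569.3 and $18870.7 — underbidding then forfeits a profitable win.
$18818.7: inside the interval → strictly worse (loss $52).
$16013.6: inside the interval → strictly worse (loss $2857.1).
$12605.1: inside the interval → strictly worse (loss $6265.6).
$11978.1: inside the interval → strictly worse (loss $6892.6).
$12383.3: inside the interval → strictly worse (loss $6487.4).
$11263.4: inside the interval → strictly worse (loss $7607.3).
$6442.4: below both → same outcome either way.
$12901.3: inside the interval → strictly worse (loss $5969.4).
Count: 7.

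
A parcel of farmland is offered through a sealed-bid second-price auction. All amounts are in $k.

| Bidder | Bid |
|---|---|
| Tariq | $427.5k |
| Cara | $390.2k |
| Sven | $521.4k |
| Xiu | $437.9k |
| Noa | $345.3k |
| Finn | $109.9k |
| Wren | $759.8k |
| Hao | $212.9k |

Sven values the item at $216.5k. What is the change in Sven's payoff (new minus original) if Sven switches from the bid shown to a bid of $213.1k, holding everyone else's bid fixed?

$0k

The highest bid among the other bidders is $759.8k; Sven's bid doesn't change that.
Original bid $521.4k: Sven is not highest (top rival bid is $759.8k); payoff $0k.
Alternative bid $213.1k: Sven is not highest (top rival bid is $759.8k); payoff $0k.
Change in payoff = $0k − ($0k) = $0k.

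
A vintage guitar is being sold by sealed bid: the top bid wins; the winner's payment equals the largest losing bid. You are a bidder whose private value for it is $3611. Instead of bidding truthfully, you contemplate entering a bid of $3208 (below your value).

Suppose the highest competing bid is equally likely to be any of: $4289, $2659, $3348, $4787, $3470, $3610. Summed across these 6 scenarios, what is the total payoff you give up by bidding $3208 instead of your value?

The deviation costs you only when the competing bid falls strictly between $3208 and $3611; elsewhere both bids give the same outcome.
$4289: outcomes coincide → loss $0.
$2659: outcomes coincide → loss $0.
$3348: truthful payoff $263, deviation payoff $0 → loss $263.
$4787: outcomes coincide → loss $0.
$3470: truthful payoff $141, deviation payoff $0 → loss $141.
$3610: truthful payoff $1, deviation payoff $0 → loss $1.
Total loss = $263 + $141 + $1 = $405.
Truthful bidding weakly dominates here: raising your bid can only win items priced above your value, and lowering it can only forfeit items priced below.

$405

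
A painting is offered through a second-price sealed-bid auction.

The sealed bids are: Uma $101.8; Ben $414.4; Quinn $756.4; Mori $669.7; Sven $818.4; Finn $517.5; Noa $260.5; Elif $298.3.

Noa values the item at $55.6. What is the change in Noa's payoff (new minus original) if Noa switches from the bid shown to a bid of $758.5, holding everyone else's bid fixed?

The highest bid among the other bidders is $818.4; Noa's bid doesn't change that.
Original bid $260.5: Noa is not highest (top rival bid is $818.4); payoff $0.
Alternative bid $758.5: Noa is not highest (top rival bid is $818.4); payoff $0.
Change in payoff = $0 − ($0) = $0.

$0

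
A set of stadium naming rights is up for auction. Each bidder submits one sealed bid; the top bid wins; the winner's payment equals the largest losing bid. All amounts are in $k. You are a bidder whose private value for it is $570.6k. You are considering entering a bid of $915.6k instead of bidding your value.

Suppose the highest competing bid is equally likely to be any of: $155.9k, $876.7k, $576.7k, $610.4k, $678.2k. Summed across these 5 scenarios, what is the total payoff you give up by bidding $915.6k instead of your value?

$459.6k

The deviation costs you only when the competing bid falls strictly between $570.6k and $915.6k; elsewhere both bids give the same outcome.
$155.9k: outcomes coincide → loss $0k.
$876.7k: truthful payoff $0k, deviation payoff −$306.1k → loss $306.1k.
$576.7k: truthful payoff $0k, deviation payoff −$6.1k → loss $6.1k.
$610.4k: truthful payoff $0k, deviation payoff −$39.8k → loss $39.8k.
$678.2k: truthful payoff $0k, deviation payoff −$107.6k → loss $107.6k.
Total loss = $306.1k + $6.1k + $39.8k + $107.6k = $459.6k.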